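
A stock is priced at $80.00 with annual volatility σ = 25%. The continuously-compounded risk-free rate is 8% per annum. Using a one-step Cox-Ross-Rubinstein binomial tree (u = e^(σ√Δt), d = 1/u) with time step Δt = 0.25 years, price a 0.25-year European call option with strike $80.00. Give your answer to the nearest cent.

CRR parameters: u = e^(σ√Δt) = e^(0.25·√0.25) = 1.1331, d = 1/u = 0.8825
Per-period rate: rΔt = 0.08·0.25 = 0.02, so R = e^0.02 = 1.0202
Risk-neutral probability p = (e^0.02 − 0.8825)/(1.1331 − 0.8825) = 0.1377/0.2507 = 0.5494
Terminal stock prices: S_u = 90.65, S_d = 70.6
Terminal payoffs (S − K): max(10.65, 0) = 10.65, max(-9.4, 0) = 0
Node 0 (S = 80): V_0 = e^(−0.02)·[0.5494·10.6519 + 0.4506·0.0000] = 5.7361

$5.74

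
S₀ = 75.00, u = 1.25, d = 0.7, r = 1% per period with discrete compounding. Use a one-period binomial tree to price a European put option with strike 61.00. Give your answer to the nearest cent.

3.67

Risk-neutral probability p = (1 + 0.01 − 0.7)/(1.25 − 0.7) = 0.3100/0.5500 = 0.5636
Terminal stock prices: S_u = 93.75, S_d = 52.5
Terminal payoffs (K − S): max(-32.75, 0) = 0, max(8.5, 0) = 8.5
Node 0 (S = 75): V_0 = 1/1.01·[0.5636·0.0000 + 0.4364·8.5000] = 3.6724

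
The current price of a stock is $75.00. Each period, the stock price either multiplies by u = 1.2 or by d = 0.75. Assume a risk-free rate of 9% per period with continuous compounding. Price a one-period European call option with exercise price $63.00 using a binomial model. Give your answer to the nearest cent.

Risk-neutral probability p = (e^0.09 − 0.75)/(1.2 − 0.75) = 0.3442/0.4500 = 0.7648
Terminal stock prices: S_u = 90, S_d = 56.25
Terminal payoffs (S − K): max(27, 0) = 27, max(-6.75, 0) = 0
Node 0 (S = 75): V_0 = e^(−0.09)·[0.7648·27.0000 + 0.2352·0.0000] = 18.8731

$18.87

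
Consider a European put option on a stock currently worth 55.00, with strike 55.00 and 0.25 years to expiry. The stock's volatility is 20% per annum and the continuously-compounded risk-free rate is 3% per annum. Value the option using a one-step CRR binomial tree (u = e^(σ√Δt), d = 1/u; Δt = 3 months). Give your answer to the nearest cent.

CRR parameters: u = e^(σ√Δt) = e^(0.2·√0.25) = 1.1052, d = 1/u = 0.9048
Per-period rate: rΔt = 0.03·0.25 = 0.0075, so R = e^0.0075 = 1.0075
Risk-neutral probability p = (e^0.0075 − 0.9048)/(1.1052 − 0.9048) = 0.1027/0.2003 = 0.5126
Terminal stock prices: S_u = 60.78, S_d = 49.77
Terminal payoffs (K − S): max(-5.784, 0) = 0, max(5.234, 0) = 5.234
Node 0 (S = 55): V_0 = e^(−0.0075)·[0.5126·0.0000 + 0.4874·5.2339] = 2.5320

2.53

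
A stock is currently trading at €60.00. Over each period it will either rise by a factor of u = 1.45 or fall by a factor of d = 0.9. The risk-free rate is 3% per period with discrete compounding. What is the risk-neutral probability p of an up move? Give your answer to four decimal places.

Risk-neutral probability p = (1 + 0.03 − 0.9)/(1.45 − 0.9) = 0.1300/0.5500 = 0.2364

p = 0.2364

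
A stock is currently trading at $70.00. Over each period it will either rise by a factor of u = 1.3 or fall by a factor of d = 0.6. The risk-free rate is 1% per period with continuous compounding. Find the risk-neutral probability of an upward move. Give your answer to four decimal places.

Risk-neutral probability p = (e^0.01 − 0.6)/(1.3 − 0.6) = 0.4101/0.7000 = 0.5858

p = 0.5858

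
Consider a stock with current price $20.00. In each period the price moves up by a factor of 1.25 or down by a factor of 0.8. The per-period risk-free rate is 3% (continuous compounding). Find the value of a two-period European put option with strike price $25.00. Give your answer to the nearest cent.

Risk-neutral probability p = (e^0.03 − 0.8)/(1.25 − 0.8) = 0.2305/0.4500 = 0.5121
Terminal stock prices: S_uu = 31.25, S_ud = 20, S_dd = 12.8
Terminal payoffs (K − S): max(-6.25, 0) = 0, max(5, 0) = 5, max(12.2, 0) = 12.2
Node u (S = 25): V_u = e^(−0.03)·[0.5121·0.0000 + 0.4879·5.0000] = 2.3673
Node d (S = 16): V_d = e^(−0.03)·[0.5121·5.0000 + 0.4879·12.2000] = 8.2611
Node 0 (S = 20): V_0 = e^(−0.03)·[0.5121·2.3673 + 0.4879·8.2611] = 5.0878

$5.09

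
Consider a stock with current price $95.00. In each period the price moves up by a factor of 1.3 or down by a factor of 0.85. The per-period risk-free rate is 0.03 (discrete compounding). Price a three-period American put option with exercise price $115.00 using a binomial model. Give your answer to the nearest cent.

Risk-neutral probability p = (1 + 0.03 − 0.85)/(1.3 − 0.85) = 0.1800/0.4500 = 0.4000
Terminal stock prices: S_uuu = 208.7, S_uud = 136.5, S_udd = 89.23, S_ddd = 58.34
Terminal payoffs (K − S): max(-93.72, 0) = 0, max(-21.47, 0) = 0, max(25.77, 0) = 25.77, max(56.66, 0) = 56.66
Node uu (S = 160.6): continuation = 1/1.03·[0.4000·0.0000 + 0.6000·0.0000] = 0.0000; exercise value = 0.0000 ≤ continuation, so V_uu = 0.0000
Node ud (S = 105): continuation = 1/1.03·[0.4000·0.0000 + 0.6000·25.7713] = 15.0124; exercise value = 10.0250 ≤ continuation, so V_ud = 15.0124
Node dd (S = 68.64): continuation = 1/1.03·[0.4000·25.7713 + 0.6000·56.6581] = 43.0130; exercise value = 46.3625 > continuation, so V_dd = 46.3625 (exercise)
Node u (S = 123.5): continuation = 1/1.03·[0.4000·0.0000 + 0.6000·15.0124] = 8.7451; exercise value = 0.0000 ≤ continuation, so V_u = 8.7451
Node d (S = 80.75): continuation = 1/1.03·[0.4000·15.0124 + 0.6000·46.3625] = 32.8373; exercise value = 34.2500 > continuation, so V_d = 34.2500 (exercise)
Node 0 (S = 95): continuation = 1/1.03·[0.4000·8.7451 + 0.6000·34.2500] = 23.3476; exercise value = 20.0000 ≤ continuation, so V_0 = 23.3476

$23.35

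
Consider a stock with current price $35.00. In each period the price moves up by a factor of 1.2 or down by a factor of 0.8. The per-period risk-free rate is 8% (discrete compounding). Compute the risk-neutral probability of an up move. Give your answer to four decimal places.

Risk-neutral probability p = (1 + 0.08 − 0.8)/(1.2 − 0.8) = 0.2800/0.4000 = 0.7000

p = 0.7000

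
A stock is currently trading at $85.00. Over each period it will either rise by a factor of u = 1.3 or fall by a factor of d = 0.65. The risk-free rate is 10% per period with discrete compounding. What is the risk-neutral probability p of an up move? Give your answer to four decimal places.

p = 0.6923

Risk-neutral probability p = (1 + 0.1 − 0.65)/(1.3 − 0.65) = 0.4500/0.6500 = 0.6923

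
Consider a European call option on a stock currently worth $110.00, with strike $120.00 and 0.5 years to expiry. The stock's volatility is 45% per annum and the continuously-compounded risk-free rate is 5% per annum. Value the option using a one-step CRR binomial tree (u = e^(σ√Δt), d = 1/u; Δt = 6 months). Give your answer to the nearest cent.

$14.01

CRR parameters: u = e^(σ√Δt) = e^(0.45·√0.5) = 1.3746, d = 1/u = 0.7275
Per-period rate: rΔt = 0.05·0.5 = 0.025, so R = e^0.025 = 1.0253
Risk-neutral probability p = (e^0.025 − 0.7275)/(1.3746 − 0.7275) = 0.2979/0.6472 = 0.4602
Terminal stock prices: S_u = 151.2, S_d = 80.02
Terminal payoffs (S − K): max(31.21, 0) = 31.21, max(-39.98, 0) = 0
Node 0 (S = 110): V_0 = e^(−0.025)·[0.4602·31.2113 + 0.5398·0.0000] = 14.0097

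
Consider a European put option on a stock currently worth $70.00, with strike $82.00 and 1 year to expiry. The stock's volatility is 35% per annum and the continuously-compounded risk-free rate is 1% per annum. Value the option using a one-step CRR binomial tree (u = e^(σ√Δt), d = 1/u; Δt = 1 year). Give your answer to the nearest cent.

$18.52

CRR parameters: u = e^(σ√Δt) = e^(0.35·√1) = 1.4191, d = 1/u = 0.7047
Per-period rate: rΔt = 0.01·1 = 0.01, so R = e^0.01 = 1.0101
Risk-neutral probability p = (e^0.01 − 0.7047)/(1.4191 − 0.7047) = 0.3054/0.7144 = 0.4275
Terminal stock prices: S_u = 99.33, S_d = 49.33
Terminal payoffs (K − S): max(-17.33, 0) = 0, max(32.67, 0) = 32.67
Node 0 (S = 70): V_0 = e^(−0.01)·[0.4275·0.0000 + 0.5725·32.6718] = 18.5201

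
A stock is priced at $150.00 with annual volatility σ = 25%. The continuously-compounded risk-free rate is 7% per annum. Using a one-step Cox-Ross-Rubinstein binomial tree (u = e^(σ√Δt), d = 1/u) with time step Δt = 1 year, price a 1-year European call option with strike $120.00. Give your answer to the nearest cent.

$39.35

CRR parameters: u = e^(σ√Δt) = e^(0.25·√1) = 1.2840, d = 1/u = 0.7788
Per-period rate: rΔt = 0.07·1 = 0.07, so R = e^0.07 = 1.0725
Risk-neutral probability p = (e^0.07 − 0.7788)/(1.2840 − 0.7788) = 0.2937/0.5052 = 0.5813
Terminal stock prices: S_u = 192.6, S_d = 116.8
Terminal payoffs (S − K): max(72.6, 0) = 72.6, max(-3.18, 0) = 0
Node 0 (S = 150): V_0 = e^(−0.07)·[0.5813·72.6038 + 0.4187·0.0000] = 39.3540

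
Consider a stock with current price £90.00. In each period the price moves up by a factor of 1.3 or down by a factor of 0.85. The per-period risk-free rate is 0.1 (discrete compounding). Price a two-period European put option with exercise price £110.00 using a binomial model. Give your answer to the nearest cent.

£11.65

Risk-neutral probability p = (1 + 0.1 − 0.85)/(1.3 − 0.85) = 0.2500/0.4500 = 0.5556
Terminal stock prices: S_uu = 152.1, S_ud = 99.45, S_dd = 65.02
Terminal payoffs (K − S): max(-42.1, 0) = 0, max(10.55, 0) = 10.55, max(44.98, 0) = 44.98
Node u (S = 117): V_u = 1/1.1·[0.5556·0.0000 + 0.4444·10.5500] = 4.2626
Node d (S = 76.5): V_d = 1/1.1·[0.5556·10.5500 + 0.4444·44.9750] = 23.5000
Node 0 (S = 90): V_0 = 1/1.1·[0.5556·4.2626 + 0.4444·23.5000] = 11.6478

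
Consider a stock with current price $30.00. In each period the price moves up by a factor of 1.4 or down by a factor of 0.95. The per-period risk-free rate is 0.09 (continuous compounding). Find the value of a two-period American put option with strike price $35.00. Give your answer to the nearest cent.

Risk-neutral probability p = (e^0.09 − 0.95)/(1.4 − 0.95) = 0.1442/0.4500 = 0.3204
Terminal stock prices: S_uu = 58.8, S_ud = 39.9, S_dd = 27.07
Terminal payoffs (K − S): max(-23.8, 0) = 0, max(-4.9, 0) = 0, max(7.925, 0) = 7.925
Node u (S = 42): continuation = e^(−0.09)·[0.3204·0.0000 + 0.6796·0.0000] = 0.0000; exercise value = 0.0000 ≤ continuation, so V_u = 0.0000
Node d (S = 28.5): continuation = e^(−0.09)·[0.3204·0.0000 + 0.6796·7.9250] = 4.9224; exercise value = 6.5000 > continuation, so V_d = 6.5000 (exercise)
Node 0 (S = 30): continuation = e^(−0.09)·[0.3204·0.0000 + 0.6796·6.5000] = 4.0373; exercise value = 5.0000 > continuation, so V_0 = 5.0000 (exercise)

$5.00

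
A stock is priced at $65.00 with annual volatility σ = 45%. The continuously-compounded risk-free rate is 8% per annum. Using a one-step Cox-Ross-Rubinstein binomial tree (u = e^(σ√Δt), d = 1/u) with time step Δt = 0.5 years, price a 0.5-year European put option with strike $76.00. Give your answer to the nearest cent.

CRR parameters: u = e^(σ√Δt) = e^(0.45·√0.5) = 1.3746, d = 1/u = 0.7275
Per-period rate: rΔt = 0.08·0.5 = 0.04, so R = e^0.04 = 1.0408
Risk-neutral probability p = (e^0.04 − 0.7275)/(1.3746 − 0.7275) = 0.3134/0.6472 = 0.4842
Terminal stock prices: S_u = 89.35, S_d = 47.28
Terminal payoffs (K − S): max(-13.35, 0) = 0, max(28.72, 0) = 28.72
Node 0 (S = 65): V_0 = e^(−0.04)·[0.4842·0.0000 + 0.5158·28.7152] = 14.2313

$14.23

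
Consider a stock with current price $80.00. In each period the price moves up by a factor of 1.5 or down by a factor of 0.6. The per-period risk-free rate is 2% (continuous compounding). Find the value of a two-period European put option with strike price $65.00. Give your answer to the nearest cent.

$9.88

Risk-neutral probability p = (e^0.02 − 0.6)/(1.5 − 0.6) = 0.4202/0.9000 = 0.4669
Terminal stock prices: S_uu = 180, S_ud = 72, S_dd = 28.8
Terminal payoffs (K − S): max(-115, 0) = 0, max(-7, 0) = 0, max(36.2, 0) = 36.2
Node u (S = 120): V_u = e^(−0.02)·[0.4669·0.0000 + 0.5331·0.0000] = 0.0000
Node d (S = 48): V_d = e^(−0.02)·[0.4669·0.0000 + 0.5331·36.2000] = 18.9164
Node 0 (S = 80): V_0 = e^(−0.02)·[0.4669·0.0000 + 0.5331·18.9164] = 9.8848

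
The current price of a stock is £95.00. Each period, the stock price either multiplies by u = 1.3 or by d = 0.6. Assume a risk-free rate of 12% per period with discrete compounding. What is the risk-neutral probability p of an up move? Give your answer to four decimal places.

Risk-neutral probability p = (1 + 0.12 − 0.6)/(1.3 − 0.6) = 0.5200/0.7000 = 0.7429

p = 0.7429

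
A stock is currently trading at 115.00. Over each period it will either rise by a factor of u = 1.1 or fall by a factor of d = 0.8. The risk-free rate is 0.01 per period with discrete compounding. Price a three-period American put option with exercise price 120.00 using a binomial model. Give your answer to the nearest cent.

13.43

Risk-neutral probability p = (1 + 0.01 − 0.8)/(1.1 − 0.8) = 0.2100/0.3000 = 0.7000
Terminal stock prices: S_uuu = 153.1, S_uud = 111.3, S_udd = 80.96, S_ddd = 58.88
Terminal payoffs (K − S): max(-33.07, 0) = 0, max(8.68, 0) = 8.68, max(39.04, 0) = 39.04, max(61.12, 0) = 61.12
Node uu (S = 139.2): continuation = 1/1.01·[0.7000·0.0000 + 0.3000·8.6800] = 2.5782; exercise value = 0.0000 ≤ continuation, so V_uu = 2.5782
Node ud (S = 101.2): continuation = 1/1.01·[0.7000·8.6800 + 0.3000·39.0400] = 17.6119; exercise value = 18.8000 > continuation, so V_ud = 18.8000 (exercise)
Node dd (S = 73.6): continuation = 1/1.01·[0.7000·39.0400 + 0.3000·61.1200] = 45.2119; exercise value = 46.4000 > continuation, so V_dd = 46.4000 (exercise)
Node u (S = 126.5): continuation = 1/1.01·[0.7000·2.5782 + 0.3000·18.8000] = 7.3710; exercise value = 0.0000 ≤ continuation, so V_u = 7.3710
Node d (S = 92): continuation = 1/1.01·[0.7000·18.8000 + 0.3000·46.4000] = 26.8119; exercise value = 28.0000 > continuation, so V_d = 28.0000 (exercise)
Node 0 (S = 115): continuation = 1/1.01·[0.7000·7.3710 + 0.3000·28.0000] = 13.4255; exercise value = 5.0000 ≤ continuation, so V_0 = 13.4255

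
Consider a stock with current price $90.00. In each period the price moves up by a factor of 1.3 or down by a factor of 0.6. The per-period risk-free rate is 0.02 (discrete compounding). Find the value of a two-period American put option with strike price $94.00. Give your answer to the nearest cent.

$21.18

Risk-neutral probability p = (1 + 0.02 − 0.6)/(1.3 − 0.6) = 0.4200/0.7000 = 0.6000
Terminal stock prices: S_uu = 152.1, S_ud = 70.2, S_dd = 32.4
Terminal payoffs (K − S): max(-58.1, 0) = 0, max(23.8, 0) = 23.8, max(61.6, 0) = 61.6
Node u (S = 117): continuation = 1/1.02·[0.6000·0.0000 + 0.4000·23.8000] = 9.3333; exercise value = 0.0000 ≤ continuation, so V_u = 9.3333
Node d (S = 54): continuation = 1/1.02·[0.6000·23.8000 + 0.4000·61.6000] = 38.1569; exercise value = 40.0000 > continuation, so V_d = 40.0000 (exercise)
Node 0 (S = 90): continuation = 1/1.02·[0.6000·9.3333 + 0.4000·40.0000] = 21.1765; exercise value = 4.0000 ≤ continuation, so V_0 = 21.1765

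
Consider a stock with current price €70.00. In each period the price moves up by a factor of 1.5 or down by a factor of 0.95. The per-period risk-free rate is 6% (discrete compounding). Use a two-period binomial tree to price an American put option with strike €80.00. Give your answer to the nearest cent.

Risk-neutral probability p = (1 + 0.06 − 0.95)/(1.5 − 0.95) = 0.1100/0.5500 = 0.2000
Terminal stock prices: S_uu = 157.5, S_ud = 99.75, S_dd = 63.17
Terminal payoffs (K − S): max(-77.5, 0) = 0, max(-19.75, 0) = 0, max(16.83, 0) = 16.83
Node u (S = 105): continuation = 1/1.06·[0.2000·0.0000 + 0.8000·0.0000] = 0.0000; exercise value = 0.0000 ≤ continuation, so V_u = 0.0000
Node d (S = 66.5): continuation = 1/1.06·[0.2000·0.0000 + 0.8000·16.8250] = 12.6981; exercise value = 13.5000 > continuation, so V_d = 13.5000 (exercise)
Node 0 (S = 70): continuation = 1/1.06·[0.2000·0.0000 + 0.8000·13.5000] = 10.1887; exercise value = 10.0000 ≤ continuation, so V_0 = 10.1887

€10.19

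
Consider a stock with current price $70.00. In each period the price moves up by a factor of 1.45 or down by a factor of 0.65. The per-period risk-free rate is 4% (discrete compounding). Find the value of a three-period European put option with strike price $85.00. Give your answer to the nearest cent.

Risk-neutral probability p = (1 + 0.04 − 0.65)/(1.45 − 0.65) = 0.3900/0.8000 = 0.4875
Terminal stock prices: S_uuu = 213.4, S_uud = 95.66, S_udd = 42.88, S_ddd = 19.22
Terminal payoffs (K − S): max(-128.4, 0) = 0, max(-10.66, 0) = 0, max(42.12, 0) = 42.12, max(65.78, 0) = 65.78
Node uu (S = 147.2): V_uu = 1/1.04·[0.4875·0.0000 + 0.5125·0.0000] = 0.0000
Node ud (S = 65.98): V_ud = 1/1.04·[0.4875·0.0000 + 0.5125·42.1162] = 20.7544
Node dd (S = 29.58): V_dd = 1/1.04·[0.4875·42.1162 + 0.5125·65.7763] = 52.1558
Node u (S = 101.5): V_u = 1/1.04·[0.4875·0.0000 + 0.5125·20.7544] = 10.2275
Node d (S = 45.5): V_d = 1/1.04·[0.4875·20.7544 + 0.5125·52.1558] = 35.4304
Node 0 (S = 70): V_0 = 1/1.04·[0.4875·10.2275 + 0.5125·35.4304] = 22.2538

$22.25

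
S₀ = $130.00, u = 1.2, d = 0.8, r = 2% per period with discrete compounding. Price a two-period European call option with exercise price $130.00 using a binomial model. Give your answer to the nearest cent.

$16.63

Risk-neutral probability p = (1 + 0.02 − 0.8)/(1.2 − 0.8) = 0.2200/0.4000 = 0.5500
Terminal stock prices: S_uu = 187.2, S_ud = 124.8, S_dd = 83.2
Terminal payoffs (S − K): max(57.2, 0) = 57.2, max(-5.2, 0) = 0, max(-46.8, 0) = 0
Node u (S = 156): V_u = 1/1.02·[0.5500·57.2000 + 0.4500·0.0000] = 30.8431
Node d (S = 104): V_d = 1/1.02·[0.5500·0.0000 + 0.4500·0.0000] = 0.0000
Node 0 (S = 130): V_0 = 1/1.02·[0.5500·30.8431 + 0.4500·0.0000] = 16.6311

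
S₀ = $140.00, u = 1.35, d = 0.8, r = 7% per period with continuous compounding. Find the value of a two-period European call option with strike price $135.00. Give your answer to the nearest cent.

$32.68

Risk-neutral probability p = (e^0.07 − 0.8)/(1.35 − 0.8) = 0.2725/0.5500 = 0.4955
Terminal stock prices: S_uu = 255.2, S_ud = 151.2, S_dd = 89.6
Terminal payoffs (S − K): max(120.2, 0) = 120.2, max(16.2, 0) = 16.2, max(-45.4, 0) = 0
Node u (S = 189): V_u = e^(−0.07)·[0.4955·120.1500 + 0.5045·16.2000] = 63.1268
Node d (S = 112): V_d = e^(−0.07)·[0.4955·16.2000 + 0.5045·0.0000] = 7.4840
Node 0 (S = 140): V_0 = e^(−0.07)·[0.4955·63.1268 + 0.5045·7.4840] = 32.6835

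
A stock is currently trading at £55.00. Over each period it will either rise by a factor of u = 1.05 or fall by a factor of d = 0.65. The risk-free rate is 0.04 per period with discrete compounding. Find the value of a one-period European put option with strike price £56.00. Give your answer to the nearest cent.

£0.49

Risk-neutral probability p = (1 + 0.04 − 0.65)/(1.05 − 0.65) = 0.3900/0.4000 = 0.9750
Terminal stock prices: S_u = 57.75, S_d = 35.75
Terminal payoffs (K − S): max(-1.75, 0) = 0, max(20.25, 0) = 20.25
Node 0 (S = 55): V_0 = 1/1.04·[0.9750·0.0000 + 0.0250·20.2500] = 0.4868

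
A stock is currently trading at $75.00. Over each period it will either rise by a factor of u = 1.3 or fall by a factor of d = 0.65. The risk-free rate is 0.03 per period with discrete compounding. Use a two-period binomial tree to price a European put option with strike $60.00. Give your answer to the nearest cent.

Risk-neutral probability p = (1 + 0.03 − 0.65)/(1.3 − 0.65) = 0.3800/0.6500 = 0.5846
Terminal stock prices: S_uu = 126.8, S_ud = 63.38, S_dd = 31.69
Terminal payoffs (K − S): max(-66.75, 0) = 0, max(-3.375, 0) = 0, max(28.31, 0) = 28.31
Node u (S = 97.5): V_u = 1/1.03·[0.5846·0.0000 + 0.4154·0.0000] = 0.0000
Node d (S = 48.75): V_d = 1/1.03·[0.5846·0.0000 + 0.4154·28.3125] = 11.4180
Node 0 (S = 75): V_0 = 1/1.03·[0.5846·0.0000 + 0.4154·11.4180] = 4.6047

$4.60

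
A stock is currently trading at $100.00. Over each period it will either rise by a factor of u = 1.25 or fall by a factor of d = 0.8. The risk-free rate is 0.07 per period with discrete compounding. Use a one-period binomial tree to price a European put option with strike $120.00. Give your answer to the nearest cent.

Risk-neutral probability p = (1 + 0.07 − 0.8)/(1.25 − 0.8) = 0.2700/0.4500 = 0.6000
Terminal stock prices: S_u = 125, S_d = 80
Terminal payoffs (K − S): max(-5, 0) = 0, max(40, 0) = 40
Node 0 (S = 100): V_0 = 1/1.07·[0.6000·0.0000 + 0.4000·40.0000] = 14.9533

$14.95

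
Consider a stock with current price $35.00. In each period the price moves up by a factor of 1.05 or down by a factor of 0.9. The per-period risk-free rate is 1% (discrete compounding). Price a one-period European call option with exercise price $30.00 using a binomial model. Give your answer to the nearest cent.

Risk-neutral probability p = (1 + 0.01 − 0.9)/(1.05 − 0.9) = 0.1100/0.1500 = 0.7333
Terminal stock prices: S_u = 36.75, S_d = 31.5
Terminal payoffs (S − K): max(6.75, 0) = 6.75, max(1.5, 0) = 1.5
Node 0 (S = 35): V_0 = 1/1.01·[0.7333·6.7500 + 0.2667·1.5000] = 5.2970

$5.30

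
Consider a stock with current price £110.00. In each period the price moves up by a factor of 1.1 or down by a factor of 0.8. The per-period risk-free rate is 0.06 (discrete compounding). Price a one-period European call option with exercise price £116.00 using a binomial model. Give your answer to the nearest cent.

£4.09

Risk-neutral probability p = (1 + 0.06 − 0.8)/(1.1 − 0.8) = 0.2600/0.3000 = 0.8667
Terminal stock prices: S_u = 121, S_d = 88
Terminal payoffs (S − K): max(5, 0) = 5, max(-28, 0) = 0
Node 0 (S = 110): V_0 = 1/1.06·[0.8667·5.0000 + 0.1333·0.0000] = 4.0881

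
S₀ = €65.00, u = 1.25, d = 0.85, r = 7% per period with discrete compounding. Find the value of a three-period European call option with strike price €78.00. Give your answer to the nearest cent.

Risk-neutral probability p = (1 + 0.07 − 0.85)/(1.25 − 0.85) = 0.2200/0.4000 = 0.5500
Terminal stock prices: S_uuu = 127, S_uud = 86.33, S_udd = 58.7, S_ddd = 39.92
Terminal payoffs (S − K): max(48.95, 0) = 48.95, max(8.328, 0) = 8.328, max(-19.3, 0) = 0, max(-38.08, 0) = 0
Node uu (S = 101.6): V_uu = 1/1.07·[0.5500·48.9531 + 0.4500·8.3281] = 28.6653
Node ud (S = 69.06): V_ud = 1/1.07·[0.5500·8.3281 + 0.4500·0.0000] = 4.2808
Node dd (S = 46.96): V_dd = 1/1.07·[0.5500·0.0000 + 0.4500·0.0000] = 0.0000
Node u (S = 81.25): V_u = 1/1.07·[0.5500·28.6653 + 0.4500·4.2808] = 16.5348
Node d (S = 55.25): V_d = 1/1.07·[0.5500·4.2808 + 0.4500·0.0000] = 2.2004
Node 0 (S = 65): V_0 = 1/1.07·[0.5500·16.5348 + 0.4500·2.2004] = 9.4246

€9.42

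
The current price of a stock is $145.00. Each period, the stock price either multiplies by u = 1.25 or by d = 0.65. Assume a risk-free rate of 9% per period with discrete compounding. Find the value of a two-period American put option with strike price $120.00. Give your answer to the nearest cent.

Risk-neutral probability p = (1 + 0.09 − 0.65)/(1.25 − 0.65) = 0.4400/0.6000 = 0.7333
Terminal stock prices: S_uu = 226.6, S_ud = 117.8, S_dd = 61.26
Terminal payoffs (K − S): max(-106.6, 0) = 0, max(2.188, 0) = 2.188, max(58.74, 0) = 58.74
Node u (S = 181.2): continuation = 1/1.09·[0.7333·0.0000 + 0.2667·2.1875] = 0.5352; exercise value = 0.0000 ≤ continuation, so V_u = 0.5352
Node d (S = 94.25): continuation = 1/1.09·[0.7333·2.1875 + 0.2667·58.7375] = 15.8417; exercise value = 25.7500 > continuation, so V_d = 25.7500 (exercise)
Node 0 (S = 145): continuation = 1/1.09·[0.7333·0.5352 + 0.2667·25.7500] = 6.6597; exercise value = 0.0000 ≤ continuation, so V_0 = 6.6597

$6.66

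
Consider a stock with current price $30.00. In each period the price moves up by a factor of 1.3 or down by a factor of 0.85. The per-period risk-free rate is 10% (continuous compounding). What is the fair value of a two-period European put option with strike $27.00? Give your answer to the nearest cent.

Risk-neutral probability p = (e^0.1 − 0.85)/(1.3 − 0.85) = 0.2552/0.4500 = 0.5670
Terminal stock prices: S_uu = 50.7, S_ud = 33.15, S_dd = 21.67
Terminal payoffs (K − S): max(-23.7, 0) = 0, max(-6.15, 0) = 0, max(5.325, 0) = 5.325
Node u (S = 39): V_u = e^(−0.1)·[0.5670·0.0000 + 0.4330·0.0000] = 0.0000
Node d (S = 25.5): V_d = e^(−0.1)·[0.5670·0.0000 + 0.4330·5.3250] = 2.0861
Node 0 (S = 30): V_0 = e^(−0.1)·[0.5670·0.0000 + 0.4330·2.0861] = 0.8172

$0.82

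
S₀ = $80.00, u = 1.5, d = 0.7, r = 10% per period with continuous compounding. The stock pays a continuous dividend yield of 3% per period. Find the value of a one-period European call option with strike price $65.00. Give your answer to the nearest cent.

$23.17

Per-period risk-free factor R = e^0.1 = 1.1052; dividend-adjusted growth = e^(0.1−0.03) = 1.0725.
Risk-neutral probability p = (1.0725 − 0.7)/(1.5 − 0.7) = 0.3725/0.8000 = 0.4656
Terminal stock prices: S_u = 120, S_d = 56
Terminal payoffs (S − K): max(55, 0) = 55, max(-9, 0) = 0
Node 0 (S = 80): V_0 = e^(−0.1)·[0.4656·55.0000 + 0.5344·0.0000] = 23.1728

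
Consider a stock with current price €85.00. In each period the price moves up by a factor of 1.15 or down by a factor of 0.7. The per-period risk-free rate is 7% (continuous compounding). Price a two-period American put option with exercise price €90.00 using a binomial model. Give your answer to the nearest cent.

Risk-neutral probability p = (e^0.07 − 0.7)/(1.15 − 0.7) = 0.3725/0.4500 = 0.8278
Terminal stock prices: S_uu = 112.4, S_ud = 68.42, S_dd = 41.65
Terminal payoffs (K − S): max(-22.41, 0) = 0, max(21.58, 0) = 21.58, max(48.35, 0) = 48.35
Node u (S = 97.75): continuation = e^(−0.07)·[0.8278·0.0000 + 0.1722·21.5750] = 3.4641; exercise value = 0.0000 ≤ continuation, so V_u = 3.4641
Node d (S = 59.5): continuation = e^(−0.07)·[0.8278·21.5750 + 0.1722·48.3500] = 24.4154; exercise value = 30.5000 > continuation, so V_d = 30.5000 (exercise)
Node 0 (S = 85): continuation = e^(−0.07)·[0.8278·3.4641 + 0.1722·30.5000] = 7.5709; exercise value = 5.0000 ≤ continuation, so V_0 = 7.5709

€7.57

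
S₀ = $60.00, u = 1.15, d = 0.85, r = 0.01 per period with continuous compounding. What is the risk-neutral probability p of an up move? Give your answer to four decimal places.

p = 0.5335

Risk-neutral probability p = (e^0.01 − 0.85)/(1.15 − 0.85) = 0.1601/0.3000 = 0.5335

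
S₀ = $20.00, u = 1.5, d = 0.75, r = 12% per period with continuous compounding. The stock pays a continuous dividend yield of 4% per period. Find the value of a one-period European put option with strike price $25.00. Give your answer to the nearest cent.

Per-period risk-free factor R = e^0.12 = 1.1275; dividend-adjusted growth = e^(0.12−0.04) = 1.0833.
Risk-neutral probability p = (1.0833 − 0.75)/(1.5 − 0.75) = 0.3333/0.7500 = 0.4444
Terminal stock prices: S_u = 30, S_d = 15
Terminal payoffs (K − S): max(-5, 0) = 0, max(10, 0) = 10
Node 0 (S = 20): V_0 = e^(−0.12)·[0.4444·0.0000 + 0.5556·10.0000] = 4.9279

$4.93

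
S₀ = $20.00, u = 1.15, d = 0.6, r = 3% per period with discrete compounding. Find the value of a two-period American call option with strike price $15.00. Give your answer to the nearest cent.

$6.60

Risk-neutral probability p = (1 + 0.03 − 0.6)/(1.15 − 0.6) = 0.4300/0.5500 = 0.7818
Terminal stock prices: S_uu = 26.45, S_ud = 13.8, S_dd = 7.2
Terminal payoffs (S − K): max(11.45, 0) = 11.45, max(-1.2, 0) = 0, max(-7.8, 0) = 0
Node u (S = 23): continuation = 1/1.03·[0.7818·11.4500 + 0.2182·0.0000] = 8.6911; exercise value = 8.0000 ≤ continuation, so V_u = 8.6911
Node d (S = 12): continuation = 1/1.03·[0.7818·0.0000 + 0.2182·0.0000] = 0.0000; exercise value = 0.0000 ≤ continuation, so V_d = 0.0000
Node 0 (S = 20): continuation = 1/1.03·[0.7818·8.6911 + 0.2182·0.0000] = 6.5969; exercise value = 5.0000 ≤ continuation, so V_0 = 6.5969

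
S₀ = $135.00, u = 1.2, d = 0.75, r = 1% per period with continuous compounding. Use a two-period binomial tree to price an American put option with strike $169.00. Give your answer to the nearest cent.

Risk-neutral probability p = (e^0.01 − 0.75)/(1.2 − 0.75) = 0.2601/0.4500 = 0.5779
Terminal stock prices: S_uu = 194.4, S_ud = 121.5, S_dd = 75.94
Terminal payoffs (K − S): max(-25.4, 0) = 0, max(47.5, 0) = 47.5, max(93.06, 0) = 93.06
Node u (S = 162): continuation = e^(−0.01)·[0.5779·0.0000 + 0.4221·47.5000] = 19.8508; exercise value = 7.0000 ≤ continuation, so V_u = 19.8508
Node d (S = 101.2): continuation = e^(−0.01)·[0.5779·47.5000 + 0.4221·93.0625] = 66.0684; exercise value = 67.7500 > continuation, so V_d = 67.7500 (exercise)
Node 0 (S = 135): continuation = e^(−0.01)·[0.5779·19.8508 + 0.4221·67.7500] = 39.6708; exercise value = 34.0000 ≤ continuation, so V_0 = 39.6708

$39.67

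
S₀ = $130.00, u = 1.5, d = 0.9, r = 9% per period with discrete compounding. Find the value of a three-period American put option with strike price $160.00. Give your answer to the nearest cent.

Risk-neutral probability p = (1 + 0.09 − 0.9)/(1.5 − 0.9) = 0.1900/0.6000 = 0.3167
Terminal stock prices: S_uuu = 438.8, S_uud = 263.2, S_udd = 158, S_ddd = 94.77
Terminal payoffs (K − S): max(-278.8, 0) = 0, max(-103.2, 0) = 0, max(2.05, 0) = 2.05, max(65.23, 0) = 65.23
Node uu (S = 292.5): continuation = 1/1.09·[0.3167·0.0000 + 0.6833·0.0000] = 0.0000; exercise value = 0.0000 ≤ continuation, so V_uu = 0.0000
Node ud (S = 175.5): continuation = 1/1.09·[0.3167·0.0000 + 0.6833·2.0500] = 1.2852; exercise value = 0.0000 ≤ continuation, so V_ud = 1.2852
Node dd (S = 105.3): continuation = 1/1.09·[0.3167·2.0500 + 0.6833·65.2300] = 41.4890; exercise value = 54.7000 > continuation, so V_dd = 54.7000 (exercise)
Node u (S = 195): continuation = 1/1.09·[0.3167·0.0000 + 0.6833·1.2852] = 0.8057; exercise value = 0.0000 ≤ continuation, so V_u = 0.8057
Node d (S = 117): continuation = 1/1.09·[0.3167·1.2852 + 0.6833·54.7000] = 34.6654; exercise value = 43.0000 > continuation, so V_d = 43.0000 (exercise)
Node 0 (S = 130): continuation = 1/1.09·[0.3167·0.8057 + 0.6833·43.0000] = 27.1913; exercise value = 30.0000 > continuation, so V_0 = 30.0000 (exercise)

$30.00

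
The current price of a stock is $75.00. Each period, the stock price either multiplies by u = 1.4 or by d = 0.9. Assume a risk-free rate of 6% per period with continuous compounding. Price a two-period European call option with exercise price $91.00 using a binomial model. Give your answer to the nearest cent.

$6.56

Risk-neutral probability p = (e^0.06 − 0.9)/(1.4 − 0.9) = 0.1618/0.5000 = 0.3237
Terminal stock prices: S_uu = 147, S_ud = 94.5, S_dd = 60.75
Terminal payoffs (S − K): max(56, 0) = 56, max(3.5, 0) = 3.5, max(-30.25, 0) = 0
Node u (S = 105): V_u = e^(−0.06)·[0.3237·56.0000 + 0.6763·3.5000] = 19.2994
Node d (S = 67.5): V_d = e^(−0.06)·[0.3237·3.5000 + 0.6763·0.0000] = 1.0669
Node 0 (S = 75): V_0 = e^(−0.06)·[0.3237·19.2994 + 0.6763·1.0669] = 6.5625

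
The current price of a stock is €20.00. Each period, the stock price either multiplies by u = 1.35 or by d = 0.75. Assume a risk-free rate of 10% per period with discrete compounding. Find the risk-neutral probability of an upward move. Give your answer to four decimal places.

Risk-neutral probability p = (1 + 0.1 − 0.75)/(1.35 − 0.75) = 0.3500/0.6000 = 0.5833

p = 0.5833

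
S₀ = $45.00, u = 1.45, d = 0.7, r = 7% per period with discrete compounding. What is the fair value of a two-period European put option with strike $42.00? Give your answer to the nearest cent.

$4.47

Risk-neutral probability p = (1 + 0.07 − 0.7)/(1.45 − 0.7) = 0.3700/0.7500 = 0.4933
Terminal stock prices: S_uu = 94.61, S_ud = 45.67, S_dd = 22.05
Terminal payoffs (K − S): max(-52.61, 0) = 0, max(-3.675, 0) = 0, max(19.95, 0) = 19.95
Node u (S = 65.25): V_u = 1/1.07·[0.4933·0.0000 + 0.5067·0.0000] = 0.0000
Node d (S = 31.5): V_d = 1/1.07·[0.4933·0.0000 + 0.5067·19.9500] = 9.4467
Node 0 (S = 45): V_0 = 1/1.07·[0.4933·0.0000 + 0.5067·9.4467] = 4.4732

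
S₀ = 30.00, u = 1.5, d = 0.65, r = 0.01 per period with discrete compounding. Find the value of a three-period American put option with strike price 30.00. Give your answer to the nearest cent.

Risk-neutral probability p = (1 + 0.01 − 0.65)/(1.5 − 0.65) = 0.3600/0.8500 = 0.4235
Terminal stock prices: S_uuu = 101.2, S_uud = 43.88, S_udd = 19.01, S_ddd = 8.239
Terminal payoffs (K − S): max(-71.25, 0) = 0, max(-13.88, 0) = 0, max(10.99, 0) = 10.99, max(21.76, 0) = 21.76
Node uu (S = 67.5): continuation = 1/1.01·[0.4235·0.0000 + 0.5765·0.0000] = 0.0000; exercise value = 0.0000 ≤ continuation, so V_uu = 0.0000
Node ud (S = 29.25): continuation = 1/1.01·[0.4235·0.0000 + 0.5765·10.9875] = 6.2713; exercise value = 0.7500 ≤ continuation, so V_ud = 6.2713
Node dd (S = 12.68): continuation = 1/1.01·[0.4235·10.9875 + 0.5765·21.7613] = 17.0280; exercise value = 17.3250 > continuation, so V_dd = 17.3250 (exercise)
Node u (S = 45): continuation = 1/1.01·[0.4235·0.0000 + 0.5765·6.2713] = 3.5794; exercise value = 0.0000 ≤ continuation, so V_u = 3.5794
Node d (S = 19.5): continuation = 1/1.01·[0.4235·6.2713 + 0.5765·17.3250] = 12.5182; exercise value = 10.5000 ≤ continuation, so V_d = 12.5182
Node 0 (S = 30): continuation = 1/1.01·[0.4235·3.5794 + 0.5765·12.5182] = 8.6459; exercise value = 0.0000 ≤ continuation, so V_0 = 8.6459

8.65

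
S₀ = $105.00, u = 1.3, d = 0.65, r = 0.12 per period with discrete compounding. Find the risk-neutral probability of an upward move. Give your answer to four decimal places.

Risk-neutral probability p = (1 + 0.12 − 0.65)/(1.3 − 0.65) = 0.4700/0.6500 = 0.7231

p = 0.7231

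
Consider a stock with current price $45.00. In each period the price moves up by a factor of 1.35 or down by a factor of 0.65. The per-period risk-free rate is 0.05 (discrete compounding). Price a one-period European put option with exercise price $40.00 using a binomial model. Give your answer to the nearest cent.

Risk-neutral probability p = (1 + 0.05 − 0.65)/(1.35 − 0.65) = 0.4000/0.7000 = 0.5714
Terminal stock prices: S_u = 60.75, S_d = 29.25
Terminal payoffs (K − S): max(-20.75, 0) = 0, max(10.75, 0) = 10.75
Node 0 (S = 45): V_0 = 1/1.05·[0.5714·0.0000 + 0.4286·10.7500] = 4.3878

$4.39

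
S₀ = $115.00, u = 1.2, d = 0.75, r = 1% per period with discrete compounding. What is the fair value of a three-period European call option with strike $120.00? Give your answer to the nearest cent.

$16.46

Risk-neutral probability p = (1 + 0.01 − 0.75)/(1.2 − 0.75) = 0.2600/0.4500 = 0.5778
Terminal stock prices: S_uuu = 198.7, S_uud = 124.2, S_udd = 77.62, S_ddd = 48.52
Terminal payoffs (S − K): max(78.72, 0) = 78.72, max(4.2, 0) = 4.2, max(-42.38, 0) = 0, max(-71.48, 0) = 0
Node uu (S = 165.6): V_uu = 1/1.01·[0.5778·78.7200 + 0.4222·4.2000] = 46.7881
Node ud (S = 103.5): V_ud = 1/1.01·[0.5778·4.2000 + 0.4222·0.0000] = 2.4026
Node dd (S = 64.69): V_dd = 1/1.01·[0.5778·0.0000 + 0.4222·0.0000] = 0.0000
Node u (S = 138): V_u = 1/1.01·[0.5778·46.7881 + 0.4222·2.4026] = 27.7699
Node d (S = 86.25): V_d = 1/1.01·[0.5778·2.4026 + 0.4222·0.0000] = 1.3744
Node 0 (S = 115): V_0 = 1/1.01·[0.5778·27.7699 + 0.4222·1.3744] = 16.4605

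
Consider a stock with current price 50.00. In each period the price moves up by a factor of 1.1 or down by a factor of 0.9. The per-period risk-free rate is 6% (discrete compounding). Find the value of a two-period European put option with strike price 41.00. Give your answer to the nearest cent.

0.02

Risk-neutral probability p = (1 + 0.06 − 0.9)/(1.1 − 0.9) = 0.1600/0.2000 = 0.8000
Terminal stock prices: S_uu = 60.5, S_ud = 49.5, S_dd = 40.5
Terminal payoffs (K − S): max(-19.5, 0) = 0, max(-8.5, 0) = 0, max(0.5, 0) = 0.5
Node u (S = 55): V_u = 1/1.06·[0.8000·0.0000 + 0.2000·0.0000] = 0.0000
Node d (S = 45): V_d = 1/1.06·[0.8000·0.0000 + 0.2000·0.5000] = 0.0943
Node 0 (S = 50): V_0 = 1/1.06·[0.8000·0.0000 + 0.2000·0.0943] = 0.0178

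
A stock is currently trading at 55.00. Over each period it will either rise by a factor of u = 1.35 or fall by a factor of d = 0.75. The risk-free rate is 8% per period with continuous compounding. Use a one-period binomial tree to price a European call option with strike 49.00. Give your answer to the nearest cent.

Risk-neutral probability p = (e^0.08 − 0.75)/(1.35 − 0.75) = 0.3333/0.6000 = 0.5555
Terminal stock prices: S_u = 74.25, S_d = 41.25
Terminal payoffs (S − K): max(25.25, 0) = 25.25, max(-7.75, 0) = 0
Node 0 (S = 55): V_0 = e^(−0.08)·[0.5555·25.2500 + 0.4445·0.0000] = 12.9475

12.95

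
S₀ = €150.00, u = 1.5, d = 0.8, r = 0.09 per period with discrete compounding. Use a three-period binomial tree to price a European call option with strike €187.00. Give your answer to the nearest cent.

Risk-neutral probability p = (1 + 0.09 − 0.8)/(1.5 − 0.8) = 0.2900/0.7000 = 0.4143
Terminal stock prices: S_uuu = 506.2, S_uud = 270, S_udd = 144, S_ddd = 76.8
Terminal payoffs (S − K): max(319.2, 0) = 319.2, max(83, 0) = 83, max(-43, 0) = 0, max(-110.2, 0) = 0
Node uu (S = 337.5): V_uu = 1/1.09·[0.4143·319.2500 + 0.5857·83.0000] = 165.9404
Node ud (S = 180): V_ud = 1/1.09·[0.4143·83.0000 + 0.5857·0.0000] = 31.5465
Node dd (S = 96): V_dd = 1/1.09·[0.4143·0.0000 + 0.5857·0.0000] = 0.0000
Node u (S = 225): V_u = 1/1.09·[0.4143·165.9404 + 0.5857·31.5465] = 80.0220
Node d (S = 120): V_d = 1/1.09·[0.4143·31.5465 + 0.5857·0.0000] = 11.9902
Node 0 (S = 150): V_0 = 1/1.09·[0.4143·80.0220 + 0.5857·11.9902] = 36.8576

€36.86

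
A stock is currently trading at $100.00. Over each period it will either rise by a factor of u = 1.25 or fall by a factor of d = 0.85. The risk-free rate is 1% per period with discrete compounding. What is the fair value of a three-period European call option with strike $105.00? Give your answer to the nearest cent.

$13.38

Risk-neutral probability p = (1 + 0.01 − 0.85)/(1.25 − 0.85) = 0.1600/0.4000 = 0.4000
Terminal stock prices: S_uuu = 195.3, S_uud = 132.8, S_udd = 90.31, S_ddd = 61.41
Terminal payoffs (S − K): max(90.31, 0) = 90.31, max(27.81, 0) = 27.81, max(-14.69, 0) = 0, max(-43.59, 0) = 0
Node uu (S = 156.2): V_uu = 1/1.01·[0.4000·90.3125 + 0.6000·27.8125] = 52.2896
Node ud (S = 106.2): V_ud = 1/1.01·[0.4000·27.8125 + 0.6000·0.0000] = 11.0149
Node dd (S = 72.25): V_dd = 1/1.01·[0.4000·0.0000 + 0.6000·0.0000] = 0.0000
Node u (S = 125): V_u = 1/1.01·[0.4000·52.2896 + 0.6000·11.0149] = 27.2522
Node d (S = 85): V_d = 1/1.01·[0.4000·11.0149 + 0.6000·0.0000] = 4.3623
Node 0 (S = 100): V_0 = 1/1.01·[0.4000·27.2522 + 0.6000·4.3623] = 13.3844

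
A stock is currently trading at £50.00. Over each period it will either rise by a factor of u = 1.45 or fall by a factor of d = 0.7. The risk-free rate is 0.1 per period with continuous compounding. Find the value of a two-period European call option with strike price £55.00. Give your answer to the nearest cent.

£11.98

Risk-neutral probability p = (e^0.1 − 0.7)/(1.45 − 0.7) = 0.4052/0.7500 = 0.5402
Terminal stock prices: S_uu = 105.1, S_ud = 50.75, S_dd = 24.5
Terminal payoffs (S − K): max(50.12, 0) = 50.12, max(-4.25, 0) = 0, max(-30.5, 0) = 0
Node u (S = 72.5): V_u = e^(−0.1)·[0.5402·50.1250 + 0.4598·0.0000] = 24.5020
Node d (S = 35): V_d = e^(−0.1)·[0.5402·0.0000 + 0.4598·0.0000] = 0.0000
Node 0 (S = 50): V_0 = e^(−0.1)·[0.5402·24.5020 + 0.4598·0.0000] = 11.9770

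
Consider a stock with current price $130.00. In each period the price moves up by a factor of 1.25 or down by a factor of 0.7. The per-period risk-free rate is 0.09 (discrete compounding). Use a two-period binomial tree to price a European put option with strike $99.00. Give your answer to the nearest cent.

$2.51

Risk-neutral probability p = (1 + 0.09 − 0.7)/(1.25 − 0.7) = 0.3900/0.5500 = 0.7091
Terminal stock prices: S_uu = 203.1, S_ud = 113.7, S_dd = 63.7
Terminal payoffs (K − S): max(-104.1, 0) = 0, max(-14.75, 0) = 0, max(35.3, 0) = 35.3
Node u (S = 162.5): V_u = 1/1.09·[0.7091·0.0000 + 0.2909·0.0000] = 0.0000
Node d (S = 91): V_d = 1/1.09·[0.7091·0.0000 + 0.2909·35.3000] = 9.4212
Node 0 (S = 130): V_0 = 1/1.09·[0.7091·0.0000 + 0.2909·9.4212] = 2.5144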